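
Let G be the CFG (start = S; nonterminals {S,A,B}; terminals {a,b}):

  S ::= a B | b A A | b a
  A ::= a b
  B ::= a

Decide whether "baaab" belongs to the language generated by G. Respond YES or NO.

Convert to CNF:
  S -> T0 B | T1 T0 | T1 X2
  A -> T0 T1
  B -> a
  T0 -> a
  T1 -> b
  X2 -> A A

CYK table (by increasing span):
  T[0,0] 'b' = {T1}  orig:{}
  T[1,1] 'a' = {B,T0}  orig:{B}
  T[2,2] 'a' = {B,T0}  orig:{B}
  T[3,3] 'a' = {B,T0}  orig:{B}
  T[4,4] 'b' = {T1}  orig:{}
  T[0,1] 'ba' = {S}
  T[1,2] 'aa' = {S}
  T[2,3] 'aa' = {S}
  T[3,4] 'ab' = {A}
  T[0,2] 'baa' = ∅
  T[1,3] 'aaa' = ∅
  T[2,4] 'aab' = ∅
  T[0,3] 'baaa' = ∅
  T[1,4] 'aaab' = ∅
  T[0,4] 'baaab' = ∅

S ∉ T[0,4] ⇒ NO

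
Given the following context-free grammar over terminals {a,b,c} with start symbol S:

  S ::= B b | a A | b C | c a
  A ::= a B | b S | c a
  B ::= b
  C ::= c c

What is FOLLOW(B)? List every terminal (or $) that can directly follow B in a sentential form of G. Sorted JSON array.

FIRST iteration:
[1]
  A via A→a B: +{a}
  A via A→b S: +{b}
  A via A→c a: +{c}
  B via B→b: +{b}
  C via C→c c: +{c}
  S via S→B b: +{b}
  S via S→a A: +{a}
  S via S→c a: +{c}
  FIRST(S)={a,b,c}  FIRST(A)={a,b,c}  FIRST(B)={b}  FIRST(C)={c}
[2] done
  FIRST(S)={a,b,c}  FIRST(A)={a,b,c}  FIRST(B)={b}  FIRST(C)={c}

Compute FOLLOW by fixpoint:
initialize: $ ∈ FOLLOW(S)
round 1:
  S→B b: FOLLOW(B) ⊇ FIRST(b) = {b}; new: +{b}
  S→a A: FOLLOW(A) ⊇ FOLLOW(S) ⊇ {$}; new: +{$}
  S→b C: FOLLOW(C) ⊇ FOLLOW(S) ⊇ {$}; new: +{$}
  FOLLOW(S)={$}  FOLLOW(A)={$}  FOLLOW(B)={b}  FOLLOW(C)={$}
round 2:
  A→a B: FOLLOW(B) ⊇ FOLLOW(A) ⊇ {$}; new: +{$}
  FOLLOW(S)={$}  FOLLOW(A)={$}  FOLLOW(B)={$,b}  FOLLOW(C)={$}
round 3: — fixpoint
  FOLLOW(S)={$}  FOLLOW(A)={$}  FOLLOW(B)={$,b}  FOLLOW(C)={$}

FOLLOW(B) = ["$", "b"]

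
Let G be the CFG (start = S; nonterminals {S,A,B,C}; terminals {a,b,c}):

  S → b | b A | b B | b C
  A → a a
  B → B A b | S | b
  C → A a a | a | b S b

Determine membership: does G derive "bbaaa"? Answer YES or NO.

CNF form of G:
  S -> T1 A | T1 B | T1 C | b
  A -> T0 T0
  B -> B X2 | T1 A | T1 B | T1 C | b
  C -> A X3 | T1 X4 | a
  T0 -> a
  T1 -> b
  X2 -> A T1
  X3 -> T0 T0
  X4 -> S T1

CYK table (by increasing span):
  cell(0,0) b: {B,S,T1}  orig:{B,S}
  cell(1,1) b: {B,S,T1}  orig:{B,S}
  cell(2,2) a: {C,T0}  orig:{C}
  cell(3,3) a: {C,T0}  orig:{C}
  cell(4,4) a: {C,T0}  orig:{C}
  cell(0,1) bb: {B,S,X4}  orig:{B,S}
  cell(1,2) ba: {B,S}
  cell(2,3) aa: {A,X3}  orig:{A}
  cell(3,4) aa: {A,X3}  orig:{A}
  cell(0,2) bba: {B,S}
  cell(1,3) baa: {B,S}
  cell(2,4) aaa: ∅
  cell(0,3) bbaa: {B,S}
  cell(1,4) baaa: ∅
  cell(0,4) bbaaa: ∅

S ∉ T[0,4] ⇒ NO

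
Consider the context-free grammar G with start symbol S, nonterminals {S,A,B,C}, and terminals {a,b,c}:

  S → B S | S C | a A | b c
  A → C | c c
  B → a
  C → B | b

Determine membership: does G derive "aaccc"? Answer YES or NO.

Convert to CNF:
  S -> B S | S C | T1 A | T2 T0
  A -> T0 T0 | a | b
  B -> a
  C -> a | b
  T0 -> c
  T1 -> a
  T2 -> b

Fill CYK table bottom-up:
  T[0,0] 'a' = {A,B,C,T1}  orig:{A,B,C}
  T[1,1] 'a' = {A,B,C,T1}  orig:{A,B,C}
  T[2,2] 'c' = {T0}  orig:{}
  T[3,3] 'c' = {T0}  orig:{}
  T[4,4] 'c' = {T0}  orig:{}
  T[0,1] 'aa' = {S}
  T[1,2] 'ac' = ∅
  T[2,3] 'cc' = {A}
  T[3,4] 'cc' = {A}
  T[0,2] 'aac' = ∅
  T[1,3] 'acc' = {S}
  T[2,4] 'ccc' = ∅
  T[0,3] 'aacc' = {S}
  T[1,4] 'accc' = ∅
  T[0,4] 'aaccc' = ∅

S ∉ T[0,4] ⇒ NO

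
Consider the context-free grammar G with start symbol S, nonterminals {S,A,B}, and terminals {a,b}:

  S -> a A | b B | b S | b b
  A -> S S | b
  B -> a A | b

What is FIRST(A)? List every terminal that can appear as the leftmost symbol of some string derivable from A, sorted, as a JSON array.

Compute FIRST by fixpoint:
[1]
  A via A→b: +{b}
  B via B→a A: +{a}
  B via B→b: +{b}
  S via S→a A: +{a}
  S via S→b B: +{b}
  FIRST(S)={a,b}  FIRST(A)={b}  FIRST(B)={a,b}
[2]
  A via A→S S: +{a}
  FIRST(S)={a,b}  FIRST(A)={a,b}  FIRST(B)={a,b}
[3] (stable)
  FIRST(S)={a,b}  FIRST(A)={a,b}  FIRST(B)={a,b}

FIRST(A) = ["a", "b"]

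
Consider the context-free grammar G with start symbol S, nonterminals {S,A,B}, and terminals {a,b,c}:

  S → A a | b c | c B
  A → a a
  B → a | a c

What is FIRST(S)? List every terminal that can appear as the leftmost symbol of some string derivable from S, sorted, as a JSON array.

Compute FIRST by fixpoint:
pass 1:
  A via A→a a: +{a}
  B via B→a: +{a}
  S via S→A a: +{a}
  S via S→b c: +{b}
  S via S→c B: +{c}
  S: {a,b,c}  A: {a}  B: {a}
pass 2: — fixpoint
  S: {a,b,c}  A: {a}  B: {a}

FIRST(S) = ["a", "b", "c"]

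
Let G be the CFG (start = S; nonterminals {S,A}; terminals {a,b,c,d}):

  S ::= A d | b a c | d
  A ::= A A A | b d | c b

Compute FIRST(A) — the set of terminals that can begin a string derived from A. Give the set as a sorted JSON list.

FIRST sets, iterate to fixpoint:
iter 1:
  A via A→b d: +{b}
  A via A→c b: +{c}
  S via S→A d: +{b,c}
  S via S→d: +{d}
  FIRST(S)={b,c,d}  FIRST(A)={b,c}
iter 2: (stable)
  FIRST(S)={b,c,d}  FIRST(A)={b,c}

FIRST(A) = ["b", "c"]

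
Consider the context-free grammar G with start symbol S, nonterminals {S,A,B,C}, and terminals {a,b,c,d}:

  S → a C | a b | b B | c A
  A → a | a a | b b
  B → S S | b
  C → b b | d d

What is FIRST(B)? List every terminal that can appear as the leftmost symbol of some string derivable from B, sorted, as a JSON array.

FIRST sets, iterate to fixpoint:
pass 1:
  A via A→a: +{a}
  A via A→b b: +{b}
  B via B→b: +{b}
  C via C→b b: +{b}
  C via C→d d: +{d}
  S via S→a C: +{a}
  S via S→b B: +{b}
  S via S→c A: +{c}
  FIRST(S)={a,b,c}  FIRST(A)={a,b}  FIRST(B)={b}  FIRST(C)={b,d}
pass 2:
  B via B→S S: +{a,c}
  FIRST(S)={a,b,c}  FIRST(A)={a,b}  FIRST(B)={a,b,c}  FIRST(C)={b,d}
pass 3: (no change)
  FIRST(S)={a,b,c}  FIRST(A)={a,b}  FIRST(B)={a,b,c}  FIRST(C)={b,d}

FIRST(B) = ["a", "b", "c"]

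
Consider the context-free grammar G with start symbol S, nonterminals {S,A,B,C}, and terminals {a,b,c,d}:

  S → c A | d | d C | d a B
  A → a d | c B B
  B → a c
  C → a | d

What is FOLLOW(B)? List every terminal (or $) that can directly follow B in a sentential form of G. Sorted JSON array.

Compute FIRST by fixpoint:
[1]
  A via A→a d: +{a}
  A via A→c B B: +{c}
  B via B→a c: +{a}
  C via C→a: +{a}
  C via C→d: +{d}
  S via S→c A: +{c}
  S via S→d: +{d}
  FIRST(S)={c,d}  FIRST(A)={a,c}  FIRST(B)={a}  FIRST(C)={a,d}
[2] (stable)
  FIRST(S)={c,d}  FIRST(A)={a,c}  FIRST(B)={a}  FIRST(C)={a,d}

Compute FOLLOW by fixpoint:
seed FOLLOW(S) with $
iter 1:
  A→c B B: FOLLOW(B) ⊇ FIRST(B) = {a}; new: +{a}
  S→c A: FOLLOW(A) ⊇ FOLLOW(S) ⊇ {$}; new: +{$}
  S→d C: FOLLOW(C) ⊇ FOLLOW(S) ⊇ {$}; new: +{$}
  S→d a B: FOLLOW(B) ⊇ FOLLOW(S) ⊇ {$}; new: +{$}
  FOLLOW(S)={$}  FOLLOW(A)={$}  FOLLOW(B)={$,a}  FOLLOW(C)={$}
iter 2: done
  FOLLOW(S)={$}  FOLLOW(A)={$}  FOLLOW(B)={$,a}  FOLLOW(C)={$}

FOLLOW(B) = ["$", "a"]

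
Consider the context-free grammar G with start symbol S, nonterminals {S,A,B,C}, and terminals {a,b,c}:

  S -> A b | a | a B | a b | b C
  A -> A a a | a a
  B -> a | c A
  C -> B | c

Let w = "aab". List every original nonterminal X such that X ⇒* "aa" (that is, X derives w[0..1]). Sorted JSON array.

CNF form of G:
  S -> A T2 | T0 B | T0 T2 | T2 C | a
  A -> A X3 | T0 T0
  B -> T1 A | a
  C -> T1 A | a | c
  T0 -> a
  T1 -> c
  T2 -> b
  X3 -> T0 T0

CYK table (by increasing span) (cells [i..j] with 0 ≤ i ≤ j ≤ 1 only):
  [0..0]={B,C,S,T0}  "a"  orig:{B,C,S}
  [1..1]={B,C,S,T0}  "a"  orig:{B,C,S}
  [0..1]={A,S,X3}  "aa"  orig:{A,S}

Original NTs in T[0,1] deriving "aa": ["A", "S"]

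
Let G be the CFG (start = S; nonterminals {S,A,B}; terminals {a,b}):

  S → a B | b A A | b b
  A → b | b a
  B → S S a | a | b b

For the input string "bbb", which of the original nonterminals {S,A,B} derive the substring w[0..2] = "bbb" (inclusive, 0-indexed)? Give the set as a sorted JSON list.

CNF form of G:
  S -> T0 T0 | T0 X3 | T1 B
  A -> T0 T1 | b
  B -> S X2 | T0 T0 | a
  T0 -> b
  T1 -> a
  X2 -> S T1
  X3 -> A A

CYK fill — only the sub-triangle for w[0..2]:
  T[0,0] 'b' = {A,T0}  orig:{A}
  T[1,1] 'b' = {A,T0}  orig:{A}
  T[2,2] 'b' = {A,T0}  orig:{A}
  T[0,1] 'bb' = {B,S,X3}  orig:{B,S}
  T[1,2] 'bb' = {B,S,X3}  orig:{B,S}
  T[0,2] 'bbb' = {S}

Original NTs in T[0,2] deriving "bbb": ["S"]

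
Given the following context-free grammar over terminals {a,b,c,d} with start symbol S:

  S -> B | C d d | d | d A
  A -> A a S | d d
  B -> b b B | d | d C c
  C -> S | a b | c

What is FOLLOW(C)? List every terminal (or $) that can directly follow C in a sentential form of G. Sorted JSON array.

FIRST iteration:
pass 1:
  A via A→d d: +{d}
  B via B→b b B: +{b}
  B via B→d: +{d}
  C via C→a b: +{a}
  C via C→c: +{c}
  S via S→B: +{b,d}
  S via S→C d d: +{a,c}
  S: {a,b,c,d}  A: {d}  B: {b,d}  C: {a,c}
pass 2:
  C via C→S: +{b,d}
  S: {a,b,c,d}  A: {d}  B: {b,d}  C: {a,b,c,d}
pass 3: (no change)
  S: {a,b,c,d}  A: {d}  B: {b,d}  C: {a,b,c,d}

FOLLOW sets:
initialize: $ ∈ FOLLOW(S)
round 1:
  A→A a S: FOLLOW(A) ⊇ FIRST(a) = {a}; new: +{a}
  A→A a S: FOLLOW(S) ⊇ FOLLOW(A) ⊇ {a}; new: +{a}
  B→d C c: FOLLOW(C) ⊇ FIRST(c) = {c}; new: +{c}
  C→S: FOLLOW(S) ⊇ FOLLOW(C) ⊇ {c}; new: +{c}
  S→B: FOLLOW(B) ⊇ FOLLOW(S) ⊇ {$,a,c}; new: +{$,a,c}
  S→C d d: FOLLOW(C) ⊇ FIRST(d) = {d}; new: +{d}
  S→d A: FOLLOW(A) ⊇ FOLLOW(S) ⊇ {$,a,c}; new: +{$,c}
  FOLLOW[S]={$,a,c}  FOLLOW[A]={$,a,c}  FOLLOW[B]={$,a,c}  FOLLOW[C]={c,d}
round 2:
  C→S: FOLLOW(S) ⊇ FOLLOW(C) ⊇ {c,d}; new: +{d}
  S→B: FOLLOW(B) ⊇ FOLLOW(S) ⊇ {$,a,c,d}; new: +{d}
  S→d A: FOLLOW(A) ⊇ FOLLOW(S) ⊇ {$,a,c,d}; new: +{d}
  FOLLOW[S]={$,a,c,d}  FOLLOW[A]={$,a,c,d}  FOLLOW[B]={$,a,c,d}  FOLLOW[C]={c,d}
round 3: (no change)
  FOLLOW[S]={$,a,c,d}  FOLLOW[A]={$,a,c,d}  FOLLOW[B]={$,a,c,d}  FOLLOW[C]={c,d}

FOLLOW(C) = ["c", "d"]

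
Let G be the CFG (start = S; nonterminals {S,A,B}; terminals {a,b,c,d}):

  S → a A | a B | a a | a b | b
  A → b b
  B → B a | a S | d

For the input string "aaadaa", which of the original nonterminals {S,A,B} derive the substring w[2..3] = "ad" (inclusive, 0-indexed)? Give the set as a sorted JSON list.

CNF form of G:
  S -> T1 A | T1 B | T1 T0 | T1 T1 | b
  A -> T0 T0
  B -> B T1 | T1 S | d
  T0 -> b
  T1 -> a

Fill CYK table bottom-up, restricted to cells inside w[2..3]:
  [2..2]={T1}  "a"  orig:{}
  [3..3]={B}  "d"
  [2..3]={S}  "ad"

Original NTs in T[2,3] deriving "ad": ["S"]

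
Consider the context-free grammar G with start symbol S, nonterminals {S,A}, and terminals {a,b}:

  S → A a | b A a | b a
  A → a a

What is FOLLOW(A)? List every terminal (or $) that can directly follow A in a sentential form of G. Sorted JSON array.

FIRST sets, iterate to fixpoint:
iter 1:
  A via A→a a: +{a}
  S via S→A a: +{a}
  S via S→b A a: +{b}
  FIRST(S)={a,b}  FIRST(A)={a}
iter 2: done
  FIRST(S)={a,b}  FIRST(A)={a}

Compute FOLLOW by fixpoint:
FOLLOW(S) := {$}
iter 1:
  S→A a: FOLLOW(A) ⊇ FIRST(a) = {a}; new: +{a}
  S: {$}  A: {a}
iter 2: done
  S: {$}  A: {a}

FOLLOW(A) = ["a"]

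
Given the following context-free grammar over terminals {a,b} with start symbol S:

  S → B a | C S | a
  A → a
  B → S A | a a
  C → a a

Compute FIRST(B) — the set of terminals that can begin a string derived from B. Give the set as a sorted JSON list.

FIRST iteration:
[1]
  A via A→a: +{a}
  B via B→a a: +{a}
  C via C→a a: +{a}
  S via S→B a: +{a}
  FIRST(S)={a}  FIRST(A)={a}  FIRST(B)={a}  FIRST(C)={a}
[2] done
  FIRST(S)={a}  FIRST(A)={a}  FIRST(B)={a}  FIRST(C)={a}

FIRST(B) = ["a"]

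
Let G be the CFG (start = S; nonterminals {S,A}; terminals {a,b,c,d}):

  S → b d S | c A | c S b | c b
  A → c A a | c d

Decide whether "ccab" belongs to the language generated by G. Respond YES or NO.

Convert to CNF:
  S -> T0 A | T0 T3 | T0 X6 | T3 X5
  A -> T0 T2 | T0 X4
  T0 -> c
  T1 -> a
  T2 -> d
  T3 -> b
  X4 -> A T1
  X5 -> T2 S
  X6 -> S T3

CYK table (by increasing span):
  T[0,0] 'c' = {T0}  orig:{}
  T[1,1] 'c' = {T0}  orig:{}
  T[2,2] 'a' = {T1}  orig:{}
  T[3,3] 'b' = {T3}  orig:{}
  T[0,1] 'cc' = ∅
  T[1,2] 'ca' = ∅
  T[2,3] 'ab' = ∅
  T[0,2] 'cca' = ∅
  T[1,3] 'cab' = ∅
  T[0,3] 'ccab' = ∅

S ∉ T[0,3] ⇒ NO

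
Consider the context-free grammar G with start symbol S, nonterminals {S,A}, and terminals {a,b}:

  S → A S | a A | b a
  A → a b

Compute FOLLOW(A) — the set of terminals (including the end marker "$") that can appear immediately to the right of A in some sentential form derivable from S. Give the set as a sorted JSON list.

FIRST iteration:
round 1:
  A via A→a b: +{a}
  S via S→A S: +{a}
  S via S→b a: +{b}
  FIRST[S]={a,b}  FIRST[A]={a}
round 2: (no change)
  FIRST[S]={a,b}  FIRST[A]={a}

Compute FOLLOW by fixpoint:
FOLLOW(S) := {$}
iter 1:
  S→A S: FOLLOW(A) ⊇ FIRST(S) = {a,b}; new: +{a,b}
  S→a A: FOLLOW(A) ⊇ FOLLOW(S) ⊇ {$}; new: +{$}
  FOLLOW[S]={$}  FOLLOW[A]={$,a,b}
iter 2: (stable)
  FOLLOW[S]={$}  FOLLOW[A]={$,a,b}

FOLLOW(A) = ["$", "a", "b"]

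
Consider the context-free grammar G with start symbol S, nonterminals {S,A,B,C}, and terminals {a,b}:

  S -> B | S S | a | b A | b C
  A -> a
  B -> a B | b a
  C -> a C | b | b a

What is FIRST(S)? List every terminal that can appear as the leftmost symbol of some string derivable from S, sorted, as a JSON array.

Compute FIRST by fixpoint:
pass 1:
  A via A→a: +{a}
  B via B→a B: +{a}
  B via B→b a: +{b}
  C via C→a C: +{a}
  C via C→b: +{b}
  S via S→B: +{a,b}
  S: {a,b}  A: {a}  B: {a,b}  C: {a,b}
pass 2: (stable)
  S: {a,b}  A: {a}  B: {a,b}  C: {a,b}

FIRST(S) = ["a", "b"]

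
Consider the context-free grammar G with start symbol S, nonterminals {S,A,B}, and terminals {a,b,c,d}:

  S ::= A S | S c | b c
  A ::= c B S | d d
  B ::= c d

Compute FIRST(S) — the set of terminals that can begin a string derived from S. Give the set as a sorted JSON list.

FIRST iteration:
iter 1:
  A via A→c B S: +{c}
  A via A→d d: +{d}
  B via B→c d: +{c}
  S via S→A S: +{c,d}
  S via S→b c: +{b}
  S: {b,c,d}  A: {c,d}  B: {c}
iter 2: — fixpoint
  S: {b,c,d}  A: {c,d}  B: {c}

FIRST(S) = ["b", "c", "d"]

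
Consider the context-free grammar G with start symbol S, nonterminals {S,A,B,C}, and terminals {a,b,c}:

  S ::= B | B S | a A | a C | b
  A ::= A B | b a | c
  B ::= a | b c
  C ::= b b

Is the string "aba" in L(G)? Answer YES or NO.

CNF form of G:
  S -> B S | T0 T2 | T1 A | T1 C | a | b
  A -> A B | T0 T1 | c
  B -> T0 T2 | a
  C -> T0 T0
  T0 -> b
  T1 -> a
  T2 -> c

Fill CYK table bottom-up:
  cell(0,0) a: {B,S,T1}  orig:{B,S}
  cell(1,1) b: {S,T0}  orig:{S}
  cell(2,2) a: {B,S,T1}  orig:{B,S}
  cell(0,1) ab: {S}
  cell(1,2) ba: {A}
  cell(0,2) aba: {S}

S ∈ T[0,2] ⇒ YES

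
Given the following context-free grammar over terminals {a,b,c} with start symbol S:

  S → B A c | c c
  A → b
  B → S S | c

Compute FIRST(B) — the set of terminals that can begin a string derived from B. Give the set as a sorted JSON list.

Compute FIRST by fixpoint:
round 1:
  A via A→b: +{b}
  B via B→c: +{c}
  S via S→B A c: +{c}
  FIRST(S)={c}  FIRST(A)={b}  FIRST(B)={c}
round 2: done
  FIRST(S)={c}  FIRST(A)={b}  FIRST(B)={c}

FIRST(B) = ["c"]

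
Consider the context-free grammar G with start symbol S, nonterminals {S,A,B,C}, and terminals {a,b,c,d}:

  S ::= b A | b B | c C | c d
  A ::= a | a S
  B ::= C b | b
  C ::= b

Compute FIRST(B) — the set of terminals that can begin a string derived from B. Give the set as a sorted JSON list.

FIRST sets, iterate to fixpoint:
[1]
  A via A→a: +{a}
  B via B→b: +{b}
  C via C→b: +{b}
  S via S→b A: +{b}
  S via S→c C: +{c}
  FIRST[S]={b,c}  FIRST[A]={a}  FIRST[B]={b}  FIRST[C]={b}
[2] done
  FIRST[S]={b,c}  FIRST[A]={a}  FIRST[B]={b}  FIRST[C]={b}

FIRST(B) = ["b"]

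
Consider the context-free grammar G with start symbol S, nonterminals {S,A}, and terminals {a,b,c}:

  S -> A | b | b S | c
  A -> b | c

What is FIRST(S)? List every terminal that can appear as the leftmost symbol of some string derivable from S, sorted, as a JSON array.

Compute FIRST by fixpoint:
[1]
  A via A→b: +{b}
  A via A→c: +{c}
  S via S→A: +{b,c}
  FIRST(S)={b,c}  FIRST(A)={b,c}
[2] done
  FIRST(S)={b,c}  FIRST(A)={b,c}

FIRST(S) = ["b", "c"]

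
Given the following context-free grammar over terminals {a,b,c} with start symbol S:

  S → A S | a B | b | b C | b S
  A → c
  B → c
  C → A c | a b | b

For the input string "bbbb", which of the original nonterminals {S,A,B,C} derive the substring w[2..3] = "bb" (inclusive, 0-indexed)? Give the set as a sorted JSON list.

CNF form of G:
  S -> A S | T1 B | T2 C | T2 S | b
  A -> c
  B -> c
  C -> A T0 | T1 T2 | b
  T0 -> c
  T1 -> a
  T2 -> b

CYK fill, restricted to cells inside w[2..3]:
  T[2,2] 'b' = {C,S,T2}  orig:{C,S}
  T[3,3] 'b' = {C,S,T2}  orig:{C,S}
  T[2,3] 'bb' = {S}

Original NTs in T[2,3] deriving "bb": ["S"]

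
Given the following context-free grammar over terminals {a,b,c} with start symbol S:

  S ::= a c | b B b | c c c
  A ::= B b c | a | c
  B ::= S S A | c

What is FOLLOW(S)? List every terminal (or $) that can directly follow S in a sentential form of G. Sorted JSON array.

Compute FIRST by fixpoint:
[1]
  A via A→a: +{a}
  A via A→c: +{c}
  B via B→c: +{c}
  S via S→a c: +{a}
  S via S→b B b: +{b}
  S via S→c c c: +{c}
  S: {a,b,c}  A: {a,c}  B: {c}
[2]
  B via B→S S A: +{a,b}
  S: {a,b,c}  A: {a,c}  B: {a,b,c}
[3]
  A via A→B b c: +{b}
  S: {a,b,c}  A: {a,b,c}  B: {a,b,c}
[4] done
  S: {a,b,c}  A: {a,b,c}  B: {a,b,c}

FOLLOW iteration:
FOLLOW(S) := {$}
[1]
  A→B b c: FOLLOW(B) ⊇ FIRST(b) = {b}; new: +{b}
  B→S S A: FOLLOW(S) ⊇ FIRST(S) = {a,b,c}; new: +{a,b,c}
  B→S S A: FOLLOW(A) ⊇ FOLLOW(B) ⊇ {b}; new: +{b}
  FOLLOW[S]={$,a,b,c}  FOLLOW[A]={b}  FOLLOW[B]={b}
[2] (stable)
  FOLLOW[S]={$,a,b,c}  FOLLOW[A]={b}  FOLLOW[B]={b}

FOLLOW(S) = ["$", "a", "b", "c"]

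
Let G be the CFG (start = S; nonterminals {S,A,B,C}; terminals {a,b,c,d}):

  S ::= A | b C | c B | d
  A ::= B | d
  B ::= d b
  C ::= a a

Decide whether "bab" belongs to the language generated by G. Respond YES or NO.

Convert to CNF:
  S -> T0 T1 | T1 C | T3 B | d
  A -> T0 T1 | d
  B -> T0 T1
  C -> T2 T2
  T0 -> d
  T1 -> b
  T2 -> a
  T3 -> c

CYK fill:
  T[0,0] 'b' = {T1}  orig:{}
  T[1,1] 'a' = {T2}  orig:{}
  T[2,2] 'b' = {T1}  orig:{}
  T[0,1] 'ba' = ∅
  T[1,2] 'ab' = ∅
  T[0,2] 'bab' = ∅

S ∉ T[0,2] ⇒ NO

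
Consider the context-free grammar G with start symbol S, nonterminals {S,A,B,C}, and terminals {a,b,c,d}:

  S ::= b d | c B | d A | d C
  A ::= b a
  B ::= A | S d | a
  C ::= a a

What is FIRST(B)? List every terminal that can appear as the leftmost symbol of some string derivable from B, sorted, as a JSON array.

FIRST sets, iterate to fixpoint:
iter 1:
  A via A→b a: +{b}
  B via B→A: +{b}
  B via B→a: +{a}
  C via C→a a: +{a}
  S via S→b d: +{b}
  S via S→c B: +{c}
  S via S→d A: +{d}
  S: {b,c,d}  A: {b}  B: {a,b}  C: {a}
iter 2:
  B via B→S d: +{c,d}
  S: {b,c,d}  A: {b}  B: {a,b,c,d}  C: {a}
iter 3: done
  S: {b,c,d}  A: {b}  B: {a,b,c,d}  C: {a}

FIRST(B) = ["a", "b", "c", "d"]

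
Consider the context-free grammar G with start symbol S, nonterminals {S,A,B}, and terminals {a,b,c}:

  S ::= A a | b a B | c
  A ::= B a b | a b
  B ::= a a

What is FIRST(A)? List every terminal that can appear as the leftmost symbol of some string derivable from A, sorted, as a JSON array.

Compute FIRST by fixpoint:
pass 1:
  A via A→a b: +{a}
  B via B→a a: +{a}
  S via S→A a: +{a}
  S via S→b a B: +{b}
  S via S→c: +{c}
  S: {a,b,c}  A: {a}  B: {a}
pass 2: done
  S: {a,b,c}  A: {a}  B: {a}

FIRST(A) = ["a"]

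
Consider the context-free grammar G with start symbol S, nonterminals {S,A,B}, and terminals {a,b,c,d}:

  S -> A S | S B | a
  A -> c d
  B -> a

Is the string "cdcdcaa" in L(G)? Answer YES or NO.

Convert to CNF:
  S -> A S | S B | a
  A -> T0 T1
  B -> a
  T0 -> c
  T1 -> d

CYK fill:
  [0..0]={T0}  "c"  orig:{}
  [1..1]={T1}  "d"  orig:{}
  [2..2]={T0}  "c"  orig:{}
  [3..3]={T1}  "d"  orig:{}
  [4..4]={T0}  "c"  orig:{}
  [5..5]={B,S}  "a"
  [6..6]={B,S}  "a"
  [0..1]={A}  "cd"
  [1..2]=∅  "dc"
  [2..3]={A}  "cd"
  [3..4]=∅  "dc"
  [4..5]=∅  "ca"
  [5..6]={S}  "aa"
  [0..2]=∅  "cdc"
  [1..3]=∅  "dcd"
  [2..4]=∅  "cdc"
  [3..5]=∅  "dca"
  [4..6]=∅  "caa"
  [0..3]=∅  "cdcd"
  [1..4]=∅  "dcdc"
  [2..5]=∅  "cdca"
  [3..6]=∅  "dcaa"
  [0..4]=∅  "cdcdc"
  [1..5]=∅  "dcdca"
  [2..6]=∅  "cdcaa"
  [0..5]=∅  "cdcdca"
  [1..6]=∅  "dcdcaa"
  [0..6]=∅  "cdcdcaa"

S ∉ T[0,6] ⇒ NO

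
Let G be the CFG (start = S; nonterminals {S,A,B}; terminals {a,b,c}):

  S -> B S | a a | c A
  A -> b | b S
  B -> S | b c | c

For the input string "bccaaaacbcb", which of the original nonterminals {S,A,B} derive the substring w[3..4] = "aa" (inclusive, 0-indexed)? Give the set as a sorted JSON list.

CNF form of G:
  S -> B S | T1 T1 | T2 A
  A -> T0 S | b
  B -> B S | T0 T2 | T1 T1 | T2 A | c
  T0 -> b
  T1 -> a
  T2 -> c

Fill CYK table bottom-up — only the sub-triangle for w[3..4]:
  T[3,3] 'a' = {T1}  orig:{}
  T[4,4] 'a' = {T1}  orig:{}
  T[3,4] 'aa' = {B,S}

Original NTs in T[3,4] deriving "aa": ["B", "S"]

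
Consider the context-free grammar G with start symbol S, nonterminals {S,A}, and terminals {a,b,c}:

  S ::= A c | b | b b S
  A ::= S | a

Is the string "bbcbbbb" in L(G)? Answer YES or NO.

Convert to CNF:
  S -> A T0 | T1 X3 | b
  A -> A T0 | T1 X2 | a | b
  T0 -> c
  T1 -> b
  X2 -> T1 S
  X3 -> T1 S

CYK fill:
  [0..0]={A,S,T1}  "b"  orig:{A,S}
  [1..1]={A,S,T1}  "b"  orig:{A,S}
  [2..2]={T0}  "c"  orig:{}
  [3..3]={A,S,T1}  "b"  orig:{A,S}
  [4..4]={A,S,T1}  "b"  orig:{A,S}
  [5..5]={A,S,T1}  "b"  orig:{A,S}
  [6..6]={A,S,T1}  "b"  orig:{A,S}
  [0..1]={X2,X3}  "bb"  orig:{}
  [1..2]={A,S}  "bc"
  [2..3]=∅  "cb"
  [3..4]={X2,X3}  "bb"  orig:{}
  [4..5]={X2,X3}  "bb"  orig:{}
  [5..6]={X2,X3}  "bb"  orig:{}
  [0..2]={X2,X3}  "bbc"  orig:{}
  [1..3]=∅  "bcb"
  [2..4]=∅  "cbb"
  [3..5]={A,S}  "bbb"
  [4..6]={A,S}  "bbb"
  [0..3]=∅  "bbcb"
  [1..4]=∅  "bcbb"
  [2..5]=∅  "cbbb"
  [3..6]={X2,X3}  "bbbb"  orig:{}
  [0..4]=∅  "bbcbb"
  [1..5]=∅  "bcbbb"
  [2..6]=∅  "cbbbb"
  [0..5]=∅  "bbcbbb"
  [1..6]=∅  "bcbbbb"
  [0..6]=∅  "bbcbbbb"

S ∉ T[0,6] ⇒ NO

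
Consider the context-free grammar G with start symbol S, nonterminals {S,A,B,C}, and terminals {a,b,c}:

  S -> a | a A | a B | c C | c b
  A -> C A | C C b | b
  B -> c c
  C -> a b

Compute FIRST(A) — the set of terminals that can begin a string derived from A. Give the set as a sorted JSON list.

FIRST sets, iterate to fixpoint:
round 1:
  A via A→b: +{b}
  B via B→c c: +{c}
  C via C→a b: +{a}
  S via S→a: +{a}
  S via S→c C: +{c}
  FIRST[S]={a,c}  FIRST[A]={b}  FIRST[B]={c}  FIRST[C]={a}
round 2:
  A via A→C A: +{a}
  FIRST[S]={a,c}  FIRST[A]={a,b}  FIRST[B]={c}  FIRST[C]={a}
round 3: (no change)
  FIRST[S]={a,c}  FIRST[A]={a,b}  FIRST[B]={c}  FIRST[C]={a}

FIRST(A) = ["a", "b"]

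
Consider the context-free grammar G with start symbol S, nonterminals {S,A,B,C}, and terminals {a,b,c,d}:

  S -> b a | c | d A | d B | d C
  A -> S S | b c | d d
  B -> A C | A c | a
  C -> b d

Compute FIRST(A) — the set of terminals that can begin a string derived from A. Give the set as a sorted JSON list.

Compute FIRST by fixpoint:
pass 1:
  A via A→b c: +{b}
  A via A→d d: +{d}
  B via B→A C: +{b,d}
  B via B→a: +{a}
  C via C→b d: +{b}
  S via S→b a: +{b}
  S via S→c: +{c}
  S via S→d A: +{d}
  FIRST(S)={b,c,d}  FIRST(A)={b,d}  FIRST(B)={a,b,d}  FIRST(C)={b}
pass 2:
  A via A→S S: +{c}
  B via B→A C: +{c}
  FIRST(S)={b,c,d}  FIRST(A)={b,c,d}  FIRST(B)={a,b,c,d}  FIRST(C)={b}
pass 3: (stable)
  FIRST(S)={b,c,d}  FIRST(A)={b,c,d}  FIRST(B)={a,b,c,d}  FIRST(C)={b}

FIRST(A) = ["b", "c", "d"]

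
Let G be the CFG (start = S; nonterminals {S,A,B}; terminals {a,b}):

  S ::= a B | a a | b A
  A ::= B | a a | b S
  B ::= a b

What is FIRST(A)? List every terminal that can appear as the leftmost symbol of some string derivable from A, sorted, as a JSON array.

FIRST sets, iterate to fixpoint:
[1]
  A via A→a a: +{a}
  A via A→b S: +{b}
  B via B→a b: +{a}
  S via S→a B: +{a}
  S via S→b A: +{b}
  FIRST(S)={a,b}  FIRST(A)={a,b}  FIRST(B)={a}
[2] (no change)
  FIRST(S)={a,b}  FIRST(A)={a,b}  FIRST(B)={a}

FIRST(A) = ["a", "b"]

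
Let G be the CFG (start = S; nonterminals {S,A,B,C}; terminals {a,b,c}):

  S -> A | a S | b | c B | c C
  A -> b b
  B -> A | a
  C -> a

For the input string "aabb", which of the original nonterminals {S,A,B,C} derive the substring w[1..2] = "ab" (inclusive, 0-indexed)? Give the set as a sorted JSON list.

CNF form of G:
  S -> T0 T0 | T1 S | T2 B | T2 C | b
  A -> T0 T0
  B -> T0 T0 | a
  C -> a
  T0 -> b
  T1 -> a
  T2 -> c

Fill CYK table bottom-up — only the sub-triangle for w[1..2]:
  [1..1]={B,C,T1}  "a"  orig:{B,C}
  [2..2]={S,T0}  "b"  orig:{S}
  [1..2]={S}  "ab"

Original NTs in T[1,2] deriving "ab": ["S"]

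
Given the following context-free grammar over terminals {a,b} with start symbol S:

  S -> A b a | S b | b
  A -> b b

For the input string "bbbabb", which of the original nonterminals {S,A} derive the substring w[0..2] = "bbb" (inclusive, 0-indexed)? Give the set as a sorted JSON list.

CNF form of G:
  S -> A X2 | S T0 | b
  A -> T0 T0
  T0 -> b
  T1 -> a
  X2 -> T0 T1

Fill CYK table bottom-up, restricted to cells inside w[0..2]:
  [0..0]={S,T0}  "b"  orig:{S}
  [1..1]={S,T0}  "b"  orig:{S}
  [2..2]={S,T0}  "b"  orig:{S}
  [0..1]={A,S}  "bb"
  [1..2]={A,S}  "bb"
  [0..2]={S}  "bbb"

Original NTs in T[0,2] deriving "bbb": ["S"]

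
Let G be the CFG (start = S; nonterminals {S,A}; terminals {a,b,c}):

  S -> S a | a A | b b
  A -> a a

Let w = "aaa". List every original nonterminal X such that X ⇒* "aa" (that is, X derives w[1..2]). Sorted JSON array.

CNF form of G:
  S -> S T0 | T0 A | T1 T1
  A -> T0 T0
  T0 -> a
  T1 -> b

CYK fill — only the sub-triangle for w[1..2]:
  cell(1,1) a: {T0}  orig:{}
  cell(2,2) a: {T0}  orig:{}
  cell(1,2) aa: {A}

Original NTs in T[1,2] deriving "aa": ["A"]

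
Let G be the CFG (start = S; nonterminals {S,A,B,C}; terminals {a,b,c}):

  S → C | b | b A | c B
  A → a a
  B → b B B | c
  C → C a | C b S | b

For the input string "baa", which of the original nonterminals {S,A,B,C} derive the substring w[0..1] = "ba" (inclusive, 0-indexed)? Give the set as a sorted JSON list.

Convert to CNF:
  S -> C T0 | C X5 | T1 A | T2 B | b
  A -> T0 T0
  B -> T1 X3 | c
  C -> C T0 | C X4 | b
  T0 -> a
  T1 -> b
  T2 -> c
  X3 -> B B
  X4 -> T1 S
  X5 -> T1 S

CYK table (by increasing span), restricted to cells inside w[0..1]:
  [0..0]={C,S,T1}  "b"  orig:{C,S}
  [1..1]={T0}  "a"  orig:{}
  [0..1]={C,S}  "ba"

Original NTs in T[0,1] deriving "ba": ["C", "S"]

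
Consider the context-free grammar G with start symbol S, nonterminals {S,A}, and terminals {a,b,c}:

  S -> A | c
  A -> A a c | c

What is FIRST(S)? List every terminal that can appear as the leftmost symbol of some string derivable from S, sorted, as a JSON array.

Compute FIRST by fixpoint:
iter 1:
  A via A→c: +{c}
  S via S→A: +{c}
  FIRST[S]={c}  FIRST[A]={c}
iter 2: — fixpoint
  FIRST[S]={c}  FIRST[A]={c}

FIRST(S) = ["c"]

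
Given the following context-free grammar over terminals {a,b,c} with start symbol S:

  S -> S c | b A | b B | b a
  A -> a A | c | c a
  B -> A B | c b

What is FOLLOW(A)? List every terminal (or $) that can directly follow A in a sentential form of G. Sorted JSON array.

FIRST sets, iterate to fixpoint:
iter 1:
  A via A→a A: +{a}
  A via A→c: +{c}
  B via B→A B: +{a,c}
  S via S→b A: +{b}
  S: {b}  A: {a,c}  B: {a,c}
iter 2: done
  S: {b}  A: {a,c}  B: {a,c}

FOLLOW sets:
initialize: $ ∈ FOLLOW(S)
round 1:
  B→A B: FOLLOW(A) ⊇ FIRST(B) = {a,c}; new: +{a,c}
  S→S c: FOLLOW(S) ⊇ FIRST(c) = {c}; new: +{c}
  S→b A: FOLLOW(A) ⊇ FOLLOW(S) ⊇ {$,c}; new: +{$}
  S→b B: FOLLOW(B) ⊇ FOLLOW(S) ⊇ {$,c}; new: +{$,c}
  FOLLOW[S]={$,c}  FOLLOW[A]={$,a,c}  FOLLOW[B]={$,c}
round 2: (no change)
  FOLLOW[S]={$,c}  FOLLOW[A]={$,a,c}  FOLLOW[B]={$,c}

FOLLOW(A) = ["$", "a", "c"]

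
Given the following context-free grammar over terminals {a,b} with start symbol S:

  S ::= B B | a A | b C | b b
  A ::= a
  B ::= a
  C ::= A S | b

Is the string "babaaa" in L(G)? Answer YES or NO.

CNF form of G:
  S -> B B | T0 A | T1 C | T1 T1
  A -> a
  B -> a
  C -> A S | b
  T0 -> a
  T1 -> b

Fill CYK table bottom-up:
  T[0,0] 'b' = {C,T1}  orig:{C}
  T[1,1] 'a' = {A,B,T0}  orig:{A,B}
  T[2,2] 'b' = {C,T1}  orig:{C}
  T[3,3] 'a' = {A,B,T0}  orig:{A,B}
  T[4,4] 'a' = {A,B,T0}  orig:{A,B}
  T[5,5] 'a' = {A,B,T0}  orig:{A,B}
  T[0,1] 'ba' = ∅
  T[1,2] 'ab' = ∅
  T[2,3] 'ba' = ∅
  T[3,4] 'aa' = {S}
  T[4,5] 'aa' = {S}
  T[0,2] 'bab' = ∅
  T[1,3] 'aba' = ∅
  T[2,4] 'baa' = ∅
  T[3,5] 'aaa' = {C}
  T[0,3] 'baba' = ∅
  T[1,4] 'abaa' = ∅
  T[2,5] 'baaa' = {S}
  T[0,4] 'babaa' = ∅
  T[1,5] 'abaaa' = {C}
  T[0,5] 'babaaa' = {S}

S ∈ T[0,5] ⇒ YES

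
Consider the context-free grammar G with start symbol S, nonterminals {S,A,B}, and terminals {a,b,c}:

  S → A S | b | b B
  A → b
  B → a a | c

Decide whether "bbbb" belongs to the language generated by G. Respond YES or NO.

CNF form of G:
  S -> A S | T1 B | b
  A -> b
  B -> T0 T0 | c
  T0 -> a
  T1 -> b

Fill CYK table bottom-up:
  cell(0,0) b: {A,S,T1}  orig:{A,S}
  cell(1,1) b: {A,S,T1}  orig:{A,S}
  cell(2,2) b: {A,S,T1}  orig:{A,S}
  cell(3,3) b: {A,S,T1}  orig:{A,S}
  cell(0,1) bb: {S}
  cell(1,2) bb: {S}
  cell(2,3) bb: {S}
  cell(0,2) bbb: {S}
  cell(1,3) bbb: {S}
  cell(0,3) bbbb: {S}

S ∈ T[0,3] ⇒ YES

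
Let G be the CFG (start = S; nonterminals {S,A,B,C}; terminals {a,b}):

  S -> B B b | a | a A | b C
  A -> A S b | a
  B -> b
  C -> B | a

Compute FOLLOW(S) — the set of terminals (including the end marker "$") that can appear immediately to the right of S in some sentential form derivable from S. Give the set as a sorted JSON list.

Compute FIRST by fixpoint:
[1]
  A via A→a: +{a}
  B via B→b: +{b}
  C via C→B: +{b}
  C via C→a: +{a}
  S via S→B B b: +{b}
  S via S→a: +{a}
  FIRST[S]={a,b}  FIRST[A]={a}  FIRST[B]={b}  FIRST[C]={a,b}
[2] done
  FIRST[S]={a,b}  FIRST[A]={a}  FIRST[B]={b}  FIRST[C]={a,b}

Compute FOLLOW by fixpoint:
FOLLOW(S) := {$}
iter 1:
  A→A S b: FOLLOW(A) ⊇ FIRST(S) = {a,b}; new: +{a,b}
  A→A S b: FOLLOW(S) ⊇ FIRST(b) = {b}; new: +{b}
  S→B B b: FOLLOW(B) ⊇ FIRST(B) = {b}; new: +{b}
  S→a A: FOLLOW(A) ⊇ FOLLOW(S) ⊇ {$,b}; new: +{$}
  S→b C: FOLLOW(C) ⊇ FOLLOW(S) ⊇ {$,b}; new: +{$,b}
  S: {$,b}  A: {$,a,b}  B: {b}  C: {$,b}
iter 2:
  C→B: FOLLOW(B) ⊇ FOLLOW(C) ⊇ {$,b}; new: +{$}
  S: {$,b}  A: {$,a,b}  B: {$,b}  C: {$,b}
iter 3: (stable)
  S: {$,b}  A: {$,a,b}  B: {$,b}  C: {$,b}

FOLLOW(S) = ["$", "b"]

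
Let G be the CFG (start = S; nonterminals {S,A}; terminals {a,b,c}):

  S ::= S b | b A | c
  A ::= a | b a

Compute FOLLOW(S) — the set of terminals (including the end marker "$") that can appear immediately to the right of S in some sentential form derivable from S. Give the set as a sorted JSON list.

FIRST sets, iterate to fixpoint:
iter 1:
  A via A→a: +{a}
  A via A→b a: +{b}
  S via S→b A: +{b}
  S via S→c: +{c}
  S: {b,c}  A: {a,b}
iter 2: (no change)
  S: {b,c}  A: {a,b}

FOLLOW iteration:
initialize: $ ∈ FOLLOW(S)
round 1:
  S→S b: FOLLOW(S) ⊇ FIRST(b) = {b}; new: +{b}
  S→b A: FOLLOW(A) ⊇ FOLLOW(S) ⊇ {$,b}; new: +{$,b}
  FOLLOW[S]={$,b}  FOLLOW[A]={$,b}
round 2: done
  FOLLOW[S]={$,b}  FOLLOW[A]={$,b}

FOLLOW(S) = ["$", "b"]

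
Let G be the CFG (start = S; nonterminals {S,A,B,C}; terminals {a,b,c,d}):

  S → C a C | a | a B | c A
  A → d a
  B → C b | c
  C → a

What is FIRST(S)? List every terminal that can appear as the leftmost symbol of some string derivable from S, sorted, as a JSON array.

Compute FIRST by fixpoint:
[1]
  A via A→d a: +{d}
  B via B→c: +{c}
  C via C→a: +{a}
  S via S→C a C: +{a}
  S via S→c A: +{c}
  FIRST[S]={a,c}  FIRST[A]={d}  FIRST[B]={c}  FIRST[C]={a}
[2]
  B via B→C b: +{a}
  FIRST[S]={a,c}  FIRST[A]={d}  FIRST[B]={a,c}  FIRST[C]={a}
[3] done
  FIRST[S]={a,c}  FIRST[A]={d}  FIRST[B]={a,c}  FIRST[C]={a}

FIRST(S) = ["a", "c"]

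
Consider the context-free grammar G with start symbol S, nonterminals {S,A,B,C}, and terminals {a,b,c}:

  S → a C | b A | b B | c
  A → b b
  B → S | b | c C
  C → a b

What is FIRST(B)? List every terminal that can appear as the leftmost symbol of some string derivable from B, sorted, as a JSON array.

FIRST iteration:
iter 1:
  A via A→b b: +{b}
  B via B→b: +{b}
  B via B→c C: +{c}
  C via C→a b: +{a}
  S via S→a C: +{a}
  S via S→b A: +{b}
  S via S→c: +{c}
  FIRST(S)={a,b,c}  FIRST(A)={b}  FIRST(B)={b,c}  FIRST(C)={a}
iter 2:
  B via B→S: +{a}
  FIRST(S)={a,b,c}  FIRST(A)={b}  FIRST(B)={a,b,c}  FIRST(C)={a}
iter 3: (no change)
  FIRST(S)={a,b,c}  FIRST(A)={b}  FIRST(B)={a,b,c}  FIRST(C)={a}

FIRST(B) = ["a", "b", "c"]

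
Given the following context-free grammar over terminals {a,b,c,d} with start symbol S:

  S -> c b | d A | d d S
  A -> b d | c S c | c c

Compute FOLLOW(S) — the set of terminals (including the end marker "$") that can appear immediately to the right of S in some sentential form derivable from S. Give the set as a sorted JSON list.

FIRST iteration:
iter 1:
  A via A→b d: +{b}
  A via A→c S c: +{c}
  S via S→c b: +{c}
  S via S→d A: +{d}
  FIRST(S)={c,d}  FIRST(A)={b,c}
iter 2: done
  FIRST(S)={c,d}  FIRST(A)={b,c}

FOLLOW sets:
FOLLOW(S) := {$}
iter 1:
  A→c S c: FOLLOW(S) ⊇ FIRST(c) = {c}; new: +{c}
  S→d A: FOLLOW(A) ⊇ FOLLOW(S) ⊇ {$,c}; new: +{$,c}
  S: {$,c}  A: {$,c}
iter 2: done
  S: {$,c}  A: {$,c}

FOLLOW(S) = ["$", "c"]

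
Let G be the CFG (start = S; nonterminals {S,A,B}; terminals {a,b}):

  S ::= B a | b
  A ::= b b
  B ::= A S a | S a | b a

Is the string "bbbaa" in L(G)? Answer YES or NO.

Convert to CNF:
  S -> B T1 | b
  A -> T0 T0
  B -> A X2 | S T1 | T0 T1
  T0 -> b
  T1 -> a
  X2 -> S T1

Fill CYK table bottom-up:
  T[0,0] 'b' = {S,T0}  orig:{S}
  T[1,1] 'b' = {S,T0}  orig:{S}
  T[2,2] 'b' = {S,T0}  orig:{S}
  T[3,3] 'a' = {T1}  orig:{}
  T[4,4] 'a' = {T1}  orig:{}
  T[0,1] 'bb' = {A}
  T[1,2] 'bb' = {A}
  T[2,3] 'ba' = {B,X2}  orig:{B}
  T[3,4] 'aa' = ∅
  T[0,2] 'bbb' = ∅
  T[1,3] 'bba' = ∅
  T[2,4] 'baa' = {S}
  T[0,3] 'bbba' = {B}
  T[1,4] 'bbaa' = ∅
  T[0,4] 'bbbaa' = {S}

S ∈ T[0,4] ⇒ YES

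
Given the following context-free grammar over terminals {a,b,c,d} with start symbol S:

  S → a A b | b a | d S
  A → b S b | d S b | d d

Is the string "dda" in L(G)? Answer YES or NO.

CNF form of G:
  S -> T0 T2 | T1 S | T2 X5
  A -> T0 X3 | T1 T1 | T1 X4
  T0 -> b
  T1 -> d
  T2 -> a
  X3 -> S T0
  X4 -> S T0
  X5 -> A T0

CYK table (by increasing span):
  [0..0]={T1}  "d"  orig:{}
  [1..1]={T1}  "d"  orig:{}
  [2..2]={T2}  "a"  orig:{}
  [0..1]={A}  "dd"
  [1..2]=∅  "da"
  [0..2]=∅  "dda"

S ∉ T[0,2] ⇒ NO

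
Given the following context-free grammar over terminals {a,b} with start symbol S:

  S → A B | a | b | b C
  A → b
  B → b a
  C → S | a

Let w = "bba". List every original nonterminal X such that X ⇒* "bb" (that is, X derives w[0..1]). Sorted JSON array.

Convert to CNF:
  S -> A B | T0 C | a | b
  A -> b
  B -> T0 T1
  C -> A B | T0 C | a | b
  T0 -> b
  T1 -> a

CYK fill — only the sub-triangle for w[0..1]:
  T[0,0] 'b' = {A,C,S,T0}  orig:{A,C,S}
  T[1,1] 'b' = {A,C,S,T0}  orig:{A,C,S}
  T[0,1] 'bb' = {C,S}

Original NTs in T[0,1] deriving "bb": ["C", "S"]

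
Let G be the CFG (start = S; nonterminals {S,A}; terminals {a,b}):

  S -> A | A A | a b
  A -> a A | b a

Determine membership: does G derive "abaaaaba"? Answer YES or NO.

Convert to CNF:
  S -> A A | T0 A | T0 T1 | T1 T0
  A -> T0 A | T1 T0
  T0 -> a
  T1 -> b

CYK table (by increasing span):
  T[0,0] 'a' = {T0}  orig:{}
  T[1,1] 'b' = {T1}  orig:{}
  T[2,2] 'a' = {T0}  orig:{}
  T[3,3] 'a' = {T0}  orig:{}
  T[4,4] 'a' = {T0}  orig:{}
  T[5,5] 'a' = {T0}  orig:{}
  T[6,6] 'b' = {T1}  orig:{}
  T[7,7] 'a' = {T0}  orig:{}
  T[0,1] 'ab' = {S}
  T[1,2] 'ba' = {A,S}
  T[2,3] 'aa' = ∅
  T[3,4] 'aa' = ∅
  T[4,5] 'aa' = ∅
  T[5,6] 'ab' = {S}
  T[6,7] 'ba' = {A,S}
  T[0,2] 'aba' = {A,S}
  T[1,3] 'baa' = ∅
  T[2,4] 'aaa' = ∅
  T[3,5] 'aaa' = ∅
  T[4,6] 'aab' = ∅
  T[5,7] 'aba' = {A,S}
  T[0,3] 'abaa' = ∅
  T[1,4] 'baaa' = ∅
  T[2,5] 'aaaa' = ∅
  T[3,6] 'aaab' = ∅
  T[4,7] 'aaba' = {A,S}
  T[0,4] 'abaaa' = ∅
  T[1,5] 'baaaa' = ∅
  T[2,6] 'aaaab' = ∅
  T[3,7] 'aaaba' = {A,S}
  T[0,5] 'abaaaa' = ∅
  T[1,6] 'baaaab' = ∅
  T[2,7] 'aaaaba' = {A,S}
  T[0,6] 'abaaaab' = ∅
  T[1,7] 'baaaaba' = {S}
  T[0,7] 'abaaaaba' = {S}

S ∈ T[0,7] ⇒ YES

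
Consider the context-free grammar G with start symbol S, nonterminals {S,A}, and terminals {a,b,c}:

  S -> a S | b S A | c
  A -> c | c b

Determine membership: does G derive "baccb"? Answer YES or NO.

CNF form of G:
  S -> T1 X3 | T2 S | c
  A -> T0 T1 | c
  T0 -> c
  T1 -> b
  T2 -> a
  X3 -> S A

CYK table (by increasing span):
  [0..0]={T1}  "b"  orig:{}
  [1..1]={T2}  "a"  orig:{}
  [2..2]={A,S,T0}  "c"  orig:{A,S}
  [3..3]={A,S,T0}  "c"  orig:{A,S}
  [4..4]={T1}  "b"  orig:{}
  [0..1]=∅  "ba"
  [1..2]={S}  "ac"
  [2..3]={X3}  "cc"  orig:{}
  [3..4]={A}  "cb"
  [0..2]=∅  "bac"
  [1..3]={X3}  "acc"  orig:{}
  [2..4]={X3}  "ccb"  orig:{}
  [0..3]={S}  "bacc"
  [1..4]={X3}  "accb"  orig:{}
  [0..4]={S}  "baccb"

S ∈ T[0,4] ⇒ YES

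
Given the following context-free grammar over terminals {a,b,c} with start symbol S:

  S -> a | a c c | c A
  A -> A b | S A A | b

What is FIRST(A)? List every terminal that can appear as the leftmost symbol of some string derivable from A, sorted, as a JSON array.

FIRST iteration:
[1]
  A via A→b: +{b}
  S via S→a: +{a}
  S via S→c A: +{c}
  FIRST[S]={a,c}  FIRST[A]={b}
[2]
  A via A→S A A: +{a,c}
  FIRST[S]={a,c}  FIRST[A]={a,b,c}
[3] (stable)
  FIRST[S]={a,c}  FIRST[A]={a,b,c}

FIRST(A) = ["a", "b", "c"]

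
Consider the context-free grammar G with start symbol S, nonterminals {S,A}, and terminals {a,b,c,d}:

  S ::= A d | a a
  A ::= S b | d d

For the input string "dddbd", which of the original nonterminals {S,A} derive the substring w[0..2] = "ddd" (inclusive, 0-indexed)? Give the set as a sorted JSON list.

CNF form of G:
  S -> A T1 | T2 T2
  A -> S T0 | T1 T1
  T0 -> b
  T1 -> d
  T2 -> a

CYK fill, restricted to cells inside w[0..2]:
  [0..0]={T1}  "d"  orig:{}
  [1..1]={T1}  "d"  orig:{}
  [2..2]={T1}  "d"  orig:{}
  [0..1]={A}  "dd"
  [1..2]={A}  "dd"
  [0..2]={S}  "ddd"

Original NTs in T[0,2] deriving "ddd": ["S"]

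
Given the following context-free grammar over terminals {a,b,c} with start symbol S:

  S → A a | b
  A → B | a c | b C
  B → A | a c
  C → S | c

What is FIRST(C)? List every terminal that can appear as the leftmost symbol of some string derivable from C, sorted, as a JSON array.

FIRST sets, iterate to fixpoint:
round 1:
  A via A→a c: +{a}
  A via A→b C: +{b}
  B via B→A: +{a,b}
  C via C→c: +{c}
  S via S→A a: +{a,b}
  FIRST(S)={a,b}  FIRST(A)={a,b}  FIRST(B)={a,b}  FIRST(C)={c}
round 2:
  C via C→S: +{a,b}
  FIRST(S)={a,b}  FIRST(A)={a,b}  FIRST(B)={a,b}  FIRST(C)={a,b,c}
round 3: (no change)
  FIRST(S)={a,b}  FIRST(A)={a,b}  FIRST(B)={a,b}  FIRST(C)={a,b,c}

FIRST(C) = ["a", "b", "c"]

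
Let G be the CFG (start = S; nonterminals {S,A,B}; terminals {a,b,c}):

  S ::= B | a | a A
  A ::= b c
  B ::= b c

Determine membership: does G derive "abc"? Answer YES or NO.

CNF form of G:
  S -> T0 T1 | T2 A | a
  A -> T0 T1
  B -> T0 T1
  T0 -> b
  T1 -> c
  T2 -> a

CYK table (by increasing span):
  T[0,0] 'a' = {S,T2}  orig:{S}
  T[1,1] 'b' = {T0}  orig:{}
  T[2,2] 'c' = {T1}  orig:{}
  T[0,1] 'ab' = ∅
  T[1,2] 'bc' = {A,B,S}
  T[0,2] 'abc' = {S}

S ∈ T[0,2] ⇒ YES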